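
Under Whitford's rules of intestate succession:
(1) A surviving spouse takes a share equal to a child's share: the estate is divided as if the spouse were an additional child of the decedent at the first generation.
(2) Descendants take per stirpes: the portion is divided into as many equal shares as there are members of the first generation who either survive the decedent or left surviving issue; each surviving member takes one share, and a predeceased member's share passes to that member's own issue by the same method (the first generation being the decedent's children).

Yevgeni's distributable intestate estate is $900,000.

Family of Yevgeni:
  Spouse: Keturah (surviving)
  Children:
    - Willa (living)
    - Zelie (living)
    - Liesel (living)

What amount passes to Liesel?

The spouse counts as an additional share at the children's level, so there are 4 primary shares of $225,000. Keturah takes one such share ($225,000).
The children's combined portion ($675,000) is divided into 3 shares of $225,000: Willa, Zelie, and Liesel each take $225,000.

Liesel receives $225,000.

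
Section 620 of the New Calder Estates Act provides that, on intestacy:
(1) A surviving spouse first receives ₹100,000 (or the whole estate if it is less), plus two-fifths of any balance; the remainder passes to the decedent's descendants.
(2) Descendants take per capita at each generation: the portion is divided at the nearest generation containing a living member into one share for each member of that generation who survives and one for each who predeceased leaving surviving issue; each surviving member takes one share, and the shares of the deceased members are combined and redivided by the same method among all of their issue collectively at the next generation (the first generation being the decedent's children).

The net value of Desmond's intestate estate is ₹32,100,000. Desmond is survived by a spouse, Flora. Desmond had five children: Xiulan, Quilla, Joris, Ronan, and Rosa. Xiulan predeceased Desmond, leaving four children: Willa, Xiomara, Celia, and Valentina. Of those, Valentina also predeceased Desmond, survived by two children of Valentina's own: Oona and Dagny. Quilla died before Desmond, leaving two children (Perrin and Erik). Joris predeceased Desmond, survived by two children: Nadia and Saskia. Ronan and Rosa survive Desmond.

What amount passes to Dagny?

Flora first takes ₹100,000, leaving a balance of ₹32,000,000. Flora then takes two-fifths of the balance (₹12,800,000), for a total of ₹12,900,000. The remaining ₹19,200,000 passes to the descendants.
The descendants' portion (₹19,200,000) is divided at the children's generation into 5 shares of ₹3,840,000. Ronan and Rosa each take ₹3,840,000. The 3 shares of the deceased (Xiulan, Quilla, and Joris) are combined into a pool of ₹11,520,000.
That pool (₹11,520,000) is divided at the grandchildren's generation into 8 shares of ₹1,440,000. Willa, Xiomara, Celia, Perrin, Erik, Nadia, and Saskia each take ₹1,440,000. The remaining share for the deceased Valentina (₹1,440,000) is carried to the next generation.
That pool (₹1,440,000) is divided at the great-grandchildren's generation equally among Oona and Dagny: ₹720,000 each.

Dagny receives ₹720,000.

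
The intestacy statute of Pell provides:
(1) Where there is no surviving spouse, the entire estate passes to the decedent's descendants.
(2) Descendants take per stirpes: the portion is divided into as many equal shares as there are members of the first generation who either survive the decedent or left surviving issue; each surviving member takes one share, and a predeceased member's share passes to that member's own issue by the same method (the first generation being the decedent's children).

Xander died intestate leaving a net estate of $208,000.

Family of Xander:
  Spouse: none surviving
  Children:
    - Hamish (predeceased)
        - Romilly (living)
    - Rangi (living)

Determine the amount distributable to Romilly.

The entire $208,000 passes to the descendants.
That amount ($208,000) is divided into 2 shares of $104,000: Rangi takes $104,000; Hamish's $104,000 share passes to Hamish's issue.
Hamish's share ($104,000) passes entirely to Romilly.

Romilly receives $104,000.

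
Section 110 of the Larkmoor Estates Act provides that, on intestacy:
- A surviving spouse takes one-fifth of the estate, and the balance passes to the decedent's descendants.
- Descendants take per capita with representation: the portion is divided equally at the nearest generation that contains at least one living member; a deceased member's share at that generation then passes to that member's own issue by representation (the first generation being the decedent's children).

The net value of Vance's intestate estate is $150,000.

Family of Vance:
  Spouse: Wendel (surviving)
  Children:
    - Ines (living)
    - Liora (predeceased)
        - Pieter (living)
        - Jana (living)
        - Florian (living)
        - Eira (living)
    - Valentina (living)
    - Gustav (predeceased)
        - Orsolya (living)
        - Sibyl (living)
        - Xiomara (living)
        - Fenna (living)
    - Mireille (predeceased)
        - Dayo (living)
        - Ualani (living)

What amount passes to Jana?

Jana receives $6,000.

Wendel takes one-fifth of $150,000 = $30,000. The remaining $120,000 passes to the descendants.
The descendants' portion ($120,000) is divided into 5 shares of $24,000: Ines and Valentina each take $24,000; Liora's $24,000 share passes to Liora's issue; Gustav's $24,000 share passes to Gustav's issue; Mireille's $24,000 share passes to Mireille's issue.
Liora's share ($24,000) is divided into 4 shares of $6,000: Pieter, Jana, Florian, and Eira each take $6,000.
Gustav's share ($24,000) is divided into 4 shares of $6,000: Orsolya, Sibyl, Xiomara, and Fenna each take $6,000.
Mireille's share ($24,000) is divided into 2 shares of $12,000: Dayo and Ualani each take $12,000.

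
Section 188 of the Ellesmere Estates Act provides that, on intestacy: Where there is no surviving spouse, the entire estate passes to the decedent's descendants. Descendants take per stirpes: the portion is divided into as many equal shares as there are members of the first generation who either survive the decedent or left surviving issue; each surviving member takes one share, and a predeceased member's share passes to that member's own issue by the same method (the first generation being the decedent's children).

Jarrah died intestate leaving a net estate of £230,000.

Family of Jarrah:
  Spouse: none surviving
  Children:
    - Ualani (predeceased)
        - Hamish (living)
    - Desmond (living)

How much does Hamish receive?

Hamish receives £115,000.

The entire £230,000 passes to the descendants.
That amount (£230,000) is divided into 2 shares of £115,000: Desmond takes £115,000; Ualani's £115,000 share passes to Ualani's issue.
Ualani's share (£115,000) passes entirely to Hamish.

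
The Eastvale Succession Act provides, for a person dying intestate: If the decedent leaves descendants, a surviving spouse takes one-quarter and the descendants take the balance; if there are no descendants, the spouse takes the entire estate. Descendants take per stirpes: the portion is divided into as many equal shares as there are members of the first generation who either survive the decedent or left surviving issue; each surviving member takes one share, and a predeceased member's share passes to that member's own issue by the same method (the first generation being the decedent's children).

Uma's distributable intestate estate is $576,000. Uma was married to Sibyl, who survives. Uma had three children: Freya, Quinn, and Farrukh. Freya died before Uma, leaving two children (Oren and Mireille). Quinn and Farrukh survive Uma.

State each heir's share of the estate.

Sibyl: $144,000; Oren: $72,000; Mireille: $72,000; Quinn: $144,000; Farrukh: $144,000

Sibyl takes one-quarter of $576,000 = $144,000. The remaining $432,000 passes to the descendants.
The descendants' portion ($432,000) is divided into 3 shares of $144,000: Quinn and Farrukh each take $144,000; Freya's $144,000 share passes to Freya's issue.
Freya's share ($144,000) is divided into 2 shares of $72,000: Oren and Mireille each take $72,000.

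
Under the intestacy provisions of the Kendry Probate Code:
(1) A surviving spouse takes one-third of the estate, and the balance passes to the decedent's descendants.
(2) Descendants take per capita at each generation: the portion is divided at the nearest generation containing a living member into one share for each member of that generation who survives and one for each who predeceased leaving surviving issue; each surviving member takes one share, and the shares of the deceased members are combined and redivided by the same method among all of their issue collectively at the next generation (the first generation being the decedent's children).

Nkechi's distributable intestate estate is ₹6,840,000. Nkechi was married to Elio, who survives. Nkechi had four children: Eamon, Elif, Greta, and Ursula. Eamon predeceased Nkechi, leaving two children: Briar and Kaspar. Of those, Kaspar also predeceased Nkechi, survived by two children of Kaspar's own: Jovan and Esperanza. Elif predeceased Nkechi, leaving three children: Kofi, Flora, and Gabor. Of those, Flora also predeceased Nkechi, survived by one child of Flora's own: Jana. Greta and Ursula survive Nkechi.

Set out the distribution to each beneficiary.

Elio takes one-third of ₹6,840,000 = ₹2,280,000. The remaining ₹4,560,000 passes to the descendants.
The descendants' portion (₹4,560,000) is divided at the children's generation into 4 shares of ₹1,140,000. Greta and Ursula each take ₹1,140,000. The 2 shares of the deceased (Eamon and Elif) are combined into a pool of ₹2,280,000.
That pool (₹2,280,000) is divided at the grandchildren's generation into 5 shares of ₹456,000. Briar, Kofi, and Gabor each take ₹456,000. The 2 shares of the deceased (Kaspar and Flora) are combined into a pool of ₹912,000.
That pool (₹912,000) is divided at the great-grandchildren's generation equally among Jovan, Esperanza, and Jana: ₹304,000 each.

Elio: ₹2,280,000; Briar: ₹456,000; Jovan: ₹304,000; Esperanza: ₹304,000; Kofi: ₹456,000; Jana: ₹304,000; Gabor: ₹456,000; Greta: ₹1,140,000; Ursula: ₹1,140,000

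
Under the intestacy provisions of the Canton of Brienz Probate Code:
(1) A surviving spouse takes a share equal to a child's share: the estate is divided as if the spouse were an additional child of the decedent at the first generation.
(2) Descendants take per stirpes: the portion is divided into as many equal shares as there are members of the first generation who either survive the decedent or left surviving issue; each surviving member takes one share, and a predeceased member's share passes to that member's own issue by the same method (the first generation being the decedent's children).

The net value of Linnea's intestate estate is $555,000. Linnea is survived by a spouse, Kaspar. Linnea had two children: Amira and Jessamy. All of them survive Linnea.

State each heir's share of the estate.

Kaspar: $185,000; Amira: $185,000; Jessamy: $185,000

The spouse counts as an additional share at the children's level, so there are 3 primary shares of $185,000. Kaspar takes one such share ($185,000).
The children's combined portion ($370,000) is divided into 2 shares of $185,000: Amira and Jessamy each take $185,000.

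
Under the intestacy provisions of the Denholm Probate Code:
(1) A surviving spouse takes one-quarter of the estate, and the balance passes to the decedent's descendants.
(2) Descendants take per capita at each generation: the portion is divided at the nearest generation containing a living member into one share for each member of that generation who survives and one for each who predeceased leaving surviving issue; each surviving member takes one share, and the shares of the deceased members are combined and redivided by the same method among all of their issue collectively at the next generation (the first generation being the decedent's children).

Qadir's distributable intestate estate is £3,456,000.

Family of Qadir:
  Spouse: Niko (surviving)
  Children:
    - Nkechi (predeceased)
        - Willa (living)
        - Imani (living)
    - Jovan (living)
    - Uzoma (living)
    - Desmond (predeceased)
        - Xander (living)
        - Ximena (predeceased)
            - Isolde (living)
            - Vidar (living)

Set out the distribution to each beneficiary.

Niko takes one-quarter of £3,456,000 = £864,000. The remaining £2,592,000 passes to the descendants.
The descendants' portion (£2,592,000) is divided at the children's generation into 4 shares of £648,000. Jovan and Uzoma each take £648,000. The 2 shares of the deceased (Nkechi and Desmond) are combined into a pool of £1,296,000.
That pool (£1,296,000) is divided at the grandchildren's generation into 4 shares of £324,000. Willa, Imani, and Xander each take £324,000. The remaining share for the deceased Ximena (£324,000) is carried to the next generation.
That pool (£324,000) is divided at the great-grandchildren's generation equally among Isolde and Vidar: £162,000 each.

Niko: £864,000; Willa: £324,000; Imani: £324,000; Jovan: £648,000; Uzoma: £648,000; Xander: £324,000; Isolde: £162,000; Vidar: £162,000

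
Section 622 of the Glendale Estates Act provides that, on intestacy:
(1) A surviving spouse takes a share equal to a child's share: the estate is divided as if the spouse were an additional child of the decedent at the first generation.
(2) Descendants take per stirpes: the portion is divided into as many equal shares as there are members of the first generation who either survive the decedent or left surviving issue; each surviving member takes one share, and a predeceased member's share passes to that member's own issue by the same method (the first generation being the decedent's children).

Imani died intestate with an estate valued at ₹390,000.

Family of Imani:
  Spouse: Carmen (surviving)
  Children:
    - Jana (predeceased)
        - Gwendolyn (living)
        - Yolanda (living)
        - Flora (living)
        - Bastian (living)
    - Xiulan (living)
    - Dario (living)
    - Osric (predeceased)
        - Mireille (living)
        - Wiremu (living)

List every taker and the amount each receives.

Carmen: ₹78,000; Gwendolyn: ₹19,500; Yolanda: ₹19,500; Flora: ₹19,500; Bastian: ₹19,500; Xiulan: ₹78,000; Dario: ₹78,000; Mireille: ₹39,000; Wiremu: ₹39,000

The spouse counts as an additional share at the children's level, so there are 5 primary shares of ₹78,000. Carmen takes one such share (₹78,000).
The children's combined portion (₹312,000) is divided into 4 shares of ₹78,000: Xiulan and Dario each take ₹78,000; Jana's ₹78,000 share passes to Jana's issue; Osric's ₹78,000 share passes to Osric's issue.
Jana's share (₹78,000) is divided into 4 shares of ₹19,500: Gwendolyn, Yolanda, Flora, and Bastian each take ₹19,500.
Osric's share (₹78,000) is divided into 2 shares of ₹39,000: Mireille and Wiremu each take ₹39,000.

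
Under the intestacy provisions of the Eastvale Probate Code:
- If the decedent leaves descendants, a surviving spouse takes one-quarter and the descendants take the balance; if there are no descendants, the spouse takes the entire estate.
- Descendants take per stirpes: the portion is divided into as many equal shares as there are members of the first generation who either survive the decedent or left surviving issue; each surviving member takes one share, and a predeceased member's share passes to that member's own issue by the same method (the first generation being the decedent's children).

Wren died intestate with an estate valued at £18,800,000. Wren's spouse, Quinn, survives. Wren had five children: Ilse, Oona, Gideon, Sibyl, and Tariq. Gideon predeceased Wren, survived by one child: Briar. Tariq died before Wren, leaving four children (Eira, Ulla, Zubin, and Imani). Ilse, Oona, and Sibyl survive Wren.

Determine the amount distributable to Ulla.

Ulla receives £705,000.

Quinn takes one-quarter of £18,800,000 = £4,700,000. The remaining £14,100,000 passes to the descendants.
The descendants' portion (£14,100,000) is divided into 5 shares of £2,820,000: Ilse, Oona, and Sibyl each take £2,820,000; Gideon's £2,820,000 share passes to Gideon's issue; Tariq's £2,820,000 share passes to Tariq's issue.
Gideon's share (£2,820,000) passes entirely to Briar.
Tariq's share (£2,820,000) is divided into 4 shares of £705,000: Eira, Ulla, Zubin, and Imani each take £705,000.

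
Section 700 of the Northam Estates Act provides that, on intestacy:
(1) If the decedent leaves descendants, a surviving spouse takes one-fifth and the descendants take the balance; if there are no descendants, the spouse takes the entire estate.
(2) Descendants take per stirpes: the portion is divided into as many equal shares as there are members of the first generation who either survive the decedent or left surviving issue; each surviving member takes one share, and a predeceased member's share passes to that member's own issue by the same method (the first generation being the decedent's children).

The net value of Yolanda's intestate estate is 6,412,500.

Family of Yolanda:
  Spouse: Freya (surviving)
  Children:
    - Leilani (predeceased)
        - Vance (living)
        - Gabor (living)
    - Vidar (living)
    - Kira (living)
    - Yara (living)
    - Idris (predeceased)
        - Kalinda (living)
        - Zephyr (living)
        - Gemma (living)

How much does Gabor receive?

Freya takes one-fifth of 6,412,500 = 1,282,500. The remaining 5,130,000 passes to the descendants.
The descendants' portion (5,130,000) is divided into 5 shares of 1,026,000: Vidar, Kira, and Yara each take 1,026,000; Leilani's 1,026,000 share passes to Leilani's issue; Idris's 1,026,000 share passes to Idris's issue.
Leilani's share (1,026,000) is divided into 2 shares of 513,000: Vance and Gabor each take 513,000.
Idris's share (1,026,000) is divided into 3 shares of 342,000: Kalinda, Zephyr, and Gemma each take 342,000.

Gabor receives 513,000.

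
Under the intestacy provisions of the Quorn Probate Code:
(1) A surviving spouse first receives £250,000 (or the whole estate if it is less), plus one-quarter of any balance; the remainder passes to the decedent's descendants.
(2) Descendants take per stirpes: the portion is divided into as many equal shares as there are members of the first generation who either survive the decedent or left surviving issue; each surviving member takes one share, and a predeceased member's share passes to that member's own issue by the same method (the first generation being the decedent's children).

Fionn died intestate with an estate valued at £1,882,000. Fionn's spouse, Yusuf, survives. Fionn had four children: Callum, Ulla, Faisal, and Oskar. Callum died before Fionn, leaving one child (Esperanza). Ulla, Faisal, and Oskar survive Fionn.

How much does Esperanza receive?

Yusuf first takes £250,000, leaving a balance of £1,632,000. Yusuf then takes one-quarter of the balance (£408,000), for a total of £658,000. The remaining £1,224,000 passes to the descendants.
The descendants' portion (£1,224,000) is divided into 4 shares of £306,000: Ulla, Faisal, and Oskar each take £306,000; Callum's £306,000 share passes to Callum's issue.
Callum's share (£306,000) passes entirely to Esperanza.

Esperanza receives £306,000.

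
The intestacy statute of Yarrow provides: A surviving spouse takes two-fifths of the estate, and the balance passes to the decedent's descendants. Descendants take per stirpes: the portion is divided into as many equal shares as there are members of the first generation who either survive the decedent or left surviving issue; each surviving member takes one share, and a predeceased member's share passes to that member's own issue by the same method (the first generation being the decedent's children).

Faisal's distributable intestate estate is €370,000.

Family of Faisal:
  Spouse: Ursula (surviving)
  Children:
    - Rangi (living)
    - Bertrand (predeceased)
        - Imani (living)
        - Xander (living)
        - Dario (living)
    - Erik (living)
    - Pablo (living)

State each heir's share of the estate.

Ursula takes two-fifths of €370,000 = €148,000. The remaining €222,000 passes to the descendants.
The descendants' portion (€222,000) is divided into 4 shares of €55,500: Rangi, Erik, and Pablo each take €55,500; Bertrand's €55,500 share passes to Bertrand's issue.
Bertrand's share (€55,500) is divided into 3 shares of €18,500: Imani, Xander, and Dario each take €18,500.

Ursula: €148,000; Rangi: €55,500; Imani: €18,500; Xander: €18,500; Dario: €18,500; Erik: €55,500; Pablo: €55,500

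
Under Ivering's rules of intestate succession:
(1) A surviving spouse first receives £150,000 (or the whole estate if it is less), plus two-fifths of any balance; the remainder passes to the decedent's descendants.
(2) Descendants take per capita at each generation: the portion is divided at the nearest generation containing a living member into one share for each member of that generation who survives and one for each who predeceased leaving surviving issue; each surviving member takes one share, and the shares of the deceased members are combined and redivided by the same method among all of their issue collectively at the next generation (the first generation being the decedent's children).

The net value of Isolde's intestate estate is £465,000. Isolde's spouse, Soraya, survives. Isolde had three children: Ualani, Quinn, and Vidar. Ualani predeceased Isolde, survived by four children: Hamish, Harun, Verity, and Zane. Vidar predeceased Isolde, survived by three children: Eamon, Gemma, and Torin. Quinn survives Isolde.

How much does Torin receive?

Torin receives £18,000.

Soraya first takes £150,000, leaving a balance of £315,000. Soraya then takes two-fifths of the balance (£126,000), for a total of £276,000. The remaining £189,000 passes to the descendants.
The descendants' portion (£189,000) is divided at the children's generation into 3 shares of £63,000. Quinn takes £63,000. The 2 shares of the deceased (Ualani and Vidar) are combined into a pool of £126,000.
That pool (£126,000) is divided at the grandchildren's generation equally among Hamish, Harun, Verity, Zane, Eamon, Gemma, and Torin: £18,000 each.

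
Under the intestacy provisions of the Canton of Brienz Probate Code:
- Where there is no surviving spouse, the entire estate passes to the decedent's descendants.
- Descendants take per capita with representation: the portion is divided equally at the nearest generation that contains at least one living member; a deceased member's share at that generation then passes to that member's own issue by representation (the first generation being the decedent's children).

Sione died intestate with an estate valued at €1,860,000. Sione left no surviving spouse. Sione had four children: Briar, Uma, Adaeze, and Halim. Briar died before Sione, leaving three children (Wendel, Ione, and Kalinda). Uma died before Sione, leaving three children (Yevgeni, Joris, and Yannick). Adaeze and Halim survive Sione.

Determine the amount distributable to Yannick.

The entire €1,860,000 passes to the descendants.
That amount (€1,860,000) is divided into 4 shares of €465,000: Adaeze and Halim each take €465,000; Briar's €465,000 share passes to Briar's issue; Uma's €465,000 share passes to Uma's issue.
Briar's share (€465,000) is divided into 3 shares of €155,000: Wendel, Ione, and Kalinda each take €155,000.
Uma's share (€465,000) is divided into 3 shares of €155,000: Yevgeni, Joris, and Yannick each take €155,000.

Yannick receives €155,000.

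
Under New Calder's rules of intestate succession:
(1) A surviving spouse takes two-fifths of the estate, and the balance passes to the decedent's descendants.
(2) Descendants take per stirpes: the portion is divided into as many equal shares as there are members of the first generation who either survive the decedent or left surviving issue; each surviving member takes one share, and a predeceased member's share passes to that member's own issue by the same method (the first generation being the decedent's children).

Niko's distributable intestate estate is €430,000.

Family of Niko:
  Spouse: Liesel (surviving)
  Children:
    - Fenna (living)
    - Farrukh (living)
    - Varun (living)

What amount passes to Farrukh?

Farrukh receives €86,000.

Liesel takes two-fifths of €430,000 = €172,000. The remaining €258,000 passes to the descendants.
The descendants' portion (€258,000) is divided into 3 shares of €86,000: Fenna, Farrukh, and Varun each take €86,000.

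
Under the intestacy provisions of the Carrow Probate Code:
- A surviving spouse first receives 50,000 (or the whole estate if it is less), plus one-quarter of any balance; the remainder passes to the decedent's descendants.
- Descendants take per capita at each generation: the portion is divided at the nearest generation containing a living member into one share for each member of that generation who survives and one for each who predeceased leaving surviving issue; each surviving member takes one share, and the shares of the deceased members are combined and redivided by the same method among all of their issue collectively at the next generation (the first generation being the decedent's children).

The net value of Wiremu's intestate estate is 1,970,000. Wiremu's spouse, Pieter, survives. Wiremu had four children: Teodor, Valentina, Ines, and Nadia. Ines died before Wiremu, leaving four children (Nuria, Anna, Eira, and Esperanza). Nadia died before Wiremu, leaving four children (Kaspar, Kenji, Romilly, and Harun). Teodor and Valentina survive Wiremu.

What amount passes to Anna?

Pieter first takes 50,000, leaving a balance of 1,920,000. Pieter then takes one-quarter of the balance (480,000), for a total of 530,000. The remaining 1,440,000 passes to the descendants.
The descendants' portion (1,440,000) is divided at the children's generation into 4 shares of 360,000. Teodor and Valentina each take 360,000. The 2 shares of the deceased (Ines and Nadia) are combined into a pool of 720,000.
That pool (720,000) is divided at the grandchildren's generation equally among Nuria, Anna, Eira, Esperanza, Kaspar, Kenji, Romilly, and Harun: 90,000 each.

Anna receives 90,000.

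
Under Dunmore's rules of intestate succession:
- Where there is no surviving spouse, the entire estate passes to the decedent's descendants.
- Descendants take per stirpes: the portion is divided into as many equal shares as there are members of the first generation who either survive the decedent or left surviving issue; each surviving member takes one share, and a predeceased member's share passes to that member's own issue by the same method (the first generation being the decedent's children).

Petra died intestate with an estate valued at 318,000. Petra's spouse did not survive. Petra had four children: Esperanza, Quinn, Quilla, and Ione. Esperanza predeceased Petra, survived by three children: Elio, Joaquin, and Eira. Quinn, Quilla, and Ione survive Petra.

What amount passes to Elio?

The entire 318,000 passes to the descendants.
That amount (318,000) is divided into 4 shares of 79,500: Quinn, Quilla, and Ione each take 79,500; Esperanza's 79,500 share passes to Esperanza's issue.
Esperanza's share (79,500) is divided into 3 shares of 26,500: Elio, Joaquin, and Eira each take 26,500.

Elio receives 26,500.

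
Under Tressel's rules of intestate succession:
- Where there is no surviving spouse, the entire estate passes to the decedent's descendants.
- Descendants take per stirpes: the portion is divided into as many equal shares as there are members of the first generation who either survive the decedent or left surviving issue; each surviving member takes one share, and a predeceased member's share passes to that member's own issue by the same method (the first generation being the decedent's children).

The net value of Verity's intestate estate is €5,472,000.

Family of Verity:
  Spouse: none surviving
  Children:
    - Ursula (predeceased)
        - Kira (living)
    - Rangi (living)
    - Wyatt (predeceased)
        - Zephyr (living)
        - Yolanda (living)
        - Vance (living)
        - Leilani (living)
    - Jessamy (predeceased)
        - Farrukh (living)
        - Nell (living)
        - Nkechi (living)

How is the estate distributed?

The entire €5,472,000 passes to the descendants.
That amount (€5,472,000) is divided into 4 shares of €1,368,000: Rangi takes €1,368,000; Ursula's €1,368,000 share passes to Ursula's issue; Wyatt's €1,368,000 share passes to Wyatt's issue; Jessamy's €1,368,000 share passes to Jessamy's issue.
Ursula's share (€1,368,000) passes entirely to Kira.
Wyatt's share (€1,368,000) is divided into 4 shares of €342,000: Zephyr, Yolanda, Vance, and Leilani each take €342,000.
Jessamy's share (€1,368,000) is divided into 3 shares of €456,000: Farrukh, Nell, and Nkechi each take €456,000.

Kira: €1,368,000; Rangi: €1,368,000; Zephyr: €342,000; Yolanda: €342,000; Vance: €342,000; Leilani: €342,000; Farrukh: €456,000; Nell: €456,000; Nkechi: €456,000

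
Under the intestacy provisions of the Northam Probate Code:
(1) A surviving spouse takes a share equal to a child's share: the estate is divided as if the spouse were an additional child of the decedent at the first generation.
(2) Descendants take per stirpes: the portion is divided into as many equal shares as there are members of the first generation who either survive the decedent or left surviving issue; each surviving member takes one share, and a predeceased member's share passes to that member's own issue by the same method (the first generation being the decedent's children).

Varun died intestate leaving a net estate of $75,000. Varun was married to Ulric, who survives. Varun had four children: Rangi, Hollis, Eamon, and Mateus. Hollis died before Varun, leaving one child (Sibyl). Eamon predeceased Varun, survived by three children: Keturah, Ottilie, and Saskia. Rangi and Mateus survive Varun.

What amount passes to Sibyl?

Sibyl receives $15,000.

The spouse counts as an additional share at the children's level, so there are 5 primary shares of $15,000. Ulric takes one such share ($15,000).
The children's combined portion ($60,000) is divided into 4 shares of $15,000: Rangi and Mateus each take $15,000; Hollis's $15,000 share passes to Hollis's issue; Eamon's $15,000 share passes to Eamon's issue.
Hollis's share ($15,000) passes entirely to Sibyl.
Eamon's share ($15,000) is divided into 3 shares of $5,000: Keturah, Ottilie, and Saskia each take $5,000.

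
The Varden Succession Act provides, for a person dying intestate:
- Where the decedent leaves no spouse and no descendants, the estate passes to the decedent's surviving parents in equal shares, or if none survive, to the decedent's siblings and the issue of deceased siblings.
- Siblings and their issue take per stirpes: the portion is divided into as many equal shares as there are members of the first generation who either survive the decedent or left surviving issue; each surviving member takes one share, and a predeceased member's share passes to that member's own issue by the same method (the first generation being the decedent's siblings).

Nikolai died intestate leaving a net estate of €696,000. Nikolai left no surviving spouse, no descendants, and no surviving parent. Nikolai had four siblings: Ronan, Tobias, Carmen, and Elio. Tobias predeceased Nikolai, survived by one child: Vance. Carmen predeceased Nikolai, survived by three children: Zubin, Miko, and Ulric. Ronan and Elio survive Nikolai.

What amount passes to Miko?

Miko receives €58,000.

The entire €696,000 passes to the siblings and their issue.
That amount (€696,000) is divided into 4 shares of €174,000: Ronan and Elio each take €174,000; Tobias's €174,000 share passes to Tobias's issue; Carmen's €174,000 share passes to Carmen's issue.
Tobias's share (€174,000) passes entirely to Vance.
Carmen's share (€174,000) is divided into 3 shares of €58,000: Zubin, Miko, and Ulric each take €58,000.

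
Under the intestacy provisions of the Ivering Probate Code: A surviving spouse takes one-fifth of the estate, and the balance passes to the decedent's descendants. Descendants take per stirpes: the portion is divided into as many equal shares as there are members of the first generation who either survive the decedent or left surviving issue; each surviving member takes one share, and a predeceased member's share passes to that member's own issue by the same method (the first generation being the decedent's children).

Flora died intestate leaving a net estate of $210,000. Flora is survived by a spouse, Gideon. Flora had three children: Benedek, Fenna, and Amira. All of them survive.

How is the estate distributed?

Gideon: $42,000; Benedek: $56,000; Fenna: $56,000; Amira: $56,000

Gideon takes one-fifth of $210,000 = $42,000. The remaining $168,000 passes to the descendants.
The descendants' portion ($168,000) is divided into 3 shares of $56,000: Benedek, Fenna, and Amira each take $56,000.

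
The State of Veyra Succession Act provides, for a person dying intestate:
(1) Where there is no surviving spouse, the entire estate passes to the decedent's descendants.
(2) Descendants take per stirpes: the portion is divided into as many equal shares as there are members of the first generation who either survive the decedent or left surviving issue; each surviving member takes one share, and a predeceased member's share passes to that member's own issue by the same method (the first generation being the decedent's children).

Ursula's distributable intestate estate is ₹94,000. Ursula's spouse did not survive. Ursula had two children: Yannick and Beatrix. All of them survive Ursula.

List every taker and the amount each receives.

Yannick: ₹47,000; Beatrix: ₹47,000

The entire ₹94,000 passes to the descendants.
That amount (₹94,000) is divided into 2 shares of ₹47,000: Yannick and Beatrix each take ₹47,000.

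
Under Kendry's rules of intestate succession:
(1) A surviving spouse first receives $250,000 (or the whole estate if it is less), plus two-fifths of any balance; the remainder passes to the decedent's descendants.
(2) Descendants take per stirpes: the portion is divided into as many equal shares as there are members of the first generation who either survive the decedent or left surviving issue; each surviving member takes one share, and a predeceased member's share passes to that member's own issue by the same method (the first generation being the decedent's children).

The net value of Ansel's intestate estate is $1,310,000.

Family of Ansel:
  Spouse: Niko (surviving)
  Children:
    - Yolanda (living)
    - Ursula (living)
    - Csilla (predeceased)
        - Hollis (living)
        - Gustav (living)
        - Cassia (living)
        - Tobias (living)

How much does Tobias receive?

Tobias receives $53,000.

Niko first takes $250,000, leaving a balance of $1,060,000. Niko then takes two-fifths of the balance ($424,000), for a total of $674,000. The remaining $636,000 passes to the descendants.
The descendants' portion ($636,000) is divided into 3 shares of $212,000: Yolanda and Ursula each take $212,000; Csilla's $212,000 share passes to Csilla's issue.
Csilla's share ($212,000) is divided into 4 shares of $53,000: Hollis, Gustav, Cassia, and Tobias each take $53,000.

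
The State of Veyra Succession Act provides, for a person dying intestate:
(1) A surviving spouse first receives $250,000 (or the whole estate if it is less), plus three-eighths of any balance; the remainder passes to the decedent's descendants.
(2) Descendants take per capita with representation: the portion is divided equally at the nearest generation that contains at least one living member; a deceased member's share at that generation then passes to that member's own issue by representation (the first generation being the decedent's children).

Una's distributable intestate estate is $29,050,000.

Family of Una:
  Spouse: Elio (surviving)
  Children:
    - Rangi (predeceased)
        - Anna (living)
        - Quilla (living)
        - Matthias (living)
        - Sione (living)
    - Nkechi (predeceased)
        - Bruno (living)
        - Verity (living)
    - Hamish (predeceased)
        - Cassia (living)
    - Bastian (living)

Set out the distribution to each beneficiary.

Elio first takes $250,000, leaving a balance of $28,800,000. Elio then takes three-eighths of the balance ($10,800,000), for a total of $11,050,000. The remaining $18,000,000 passes to the descendants.
The descendants' portion ($18,000,000) is divided into 4 shares of $4,500,000: Bastian takes $4,500,000; Rangi's $4,500,000 share passes to Rangi's issue; Nkechi's $4,500,000 share passes to Nkechi's issue; Hamish's $4,500,000 share passes to Hamish's issue.
Rangi's share ($4,500,000) is divided into 4 shares of $1,125,000: Anna, Quilla, Matthias, and Sione each take $1,125,000.
Nkechi's share ($4,500,000) is divided into 2 shares of $2,250,000: Bruno and Verity each take $2,250,000.
Hamish's share ($4,500,000) passes entirely to Cassia.

Elio: $11,050,000; Anna: $1,125,000; Quilla: $1,125,000; Matthias: $1,125,000; Sione: $1,125,000; Bruno: $2,250,000; Verity: $2,250,000; Cassia: $4,500,000; Bastian: $4,500,000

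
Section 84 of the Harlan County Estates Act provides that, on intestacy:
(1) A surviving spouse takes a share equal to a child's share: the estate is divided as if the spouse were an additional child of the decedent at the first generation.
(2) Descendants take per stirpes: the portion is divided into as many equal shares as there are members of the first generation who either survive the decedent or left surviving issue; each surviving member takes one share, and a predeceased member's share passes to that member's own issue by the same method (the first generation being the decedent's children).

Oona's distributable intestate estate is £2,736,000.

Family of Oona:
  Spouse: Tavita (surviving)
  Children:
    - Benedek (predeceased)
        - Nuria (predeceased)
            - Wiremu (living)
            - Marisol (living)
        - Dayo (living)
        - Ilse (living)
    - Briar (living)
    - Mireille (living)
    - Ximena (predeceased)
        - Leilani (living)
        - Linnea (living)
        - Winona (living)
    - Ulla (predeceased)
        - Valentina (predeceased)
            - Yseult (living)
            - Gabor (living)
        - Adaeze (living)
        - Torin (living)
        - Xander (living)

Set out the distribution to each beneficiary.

Tavita: £456,000; Wiremu: £76,000; Marisol: £76,000; Dayo: £152,000; Ilse: £152,000; Briar: £456,000; Mireille: £456,000; Leilani: £152,000; Linnea: £152,000; Winona: £152,000; Yseult: £57,000; Gabor: £57,000; Adaeze: £114,000; Torin: £114,000; Xander: £114,000

The spouse counts as an additional share at the children's level, so there are 6 primary shares of £456,000. Tavita takes one such share (£456,000).
The children's combined portion (£2,280,000) is divided into 5 shares of £456,000: Briar and Mireille each take £456,000; Benedek's £456,000 share passes to Benedek's issue; Ximena's £456,000 share passes to Ximena's issue; Ulla's £456,000 share passes to Ulla's issue.
Benedek's share (£456,000) is divided into 3 shares of £152,000: Dayo and Ilse each take £152,000; Nuria's £152,000 share passes to Nuria's issue.
Nuria's share (£152,000) is divided into 2 shares of £76,000: Wiremu and Marisol each take £76,000.
Ximena's share (£456,000) is divided into 3 shares of £152,000: Leilani, Linnea, and Winona each take £152,000.
Ulla's share (£456,000) is divided into 4 shares of £114,000: Adaeze, Torin, and Xander each take £114,000; Valentina's £114,000 share passes to Valentina's issue.
Valentina's share (£114,000) is divided into 2 shares of £57,000: Yseult and Gabor each take £57,000.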